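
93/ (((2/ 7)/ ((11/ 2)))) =7161/ 4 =1790.25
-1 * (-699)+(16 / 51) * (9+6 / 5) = 3511 / 5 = 702.20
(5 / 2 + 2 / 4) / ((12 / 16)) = 4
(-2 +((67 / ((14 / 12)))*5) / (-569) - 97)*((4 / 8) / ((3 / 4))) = -264218 / 3983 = -66.34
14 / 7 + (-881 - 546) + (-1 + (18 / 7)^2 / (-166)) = -5799704 / 4067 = -1426.04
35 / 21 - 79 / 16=-157 / 48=-3.27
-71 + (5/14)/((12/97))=-11443/168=-68.11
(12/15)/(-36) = -1/45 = -0.02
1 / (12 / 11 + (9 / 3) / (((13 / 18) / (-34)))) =-143 / 20040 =-0.01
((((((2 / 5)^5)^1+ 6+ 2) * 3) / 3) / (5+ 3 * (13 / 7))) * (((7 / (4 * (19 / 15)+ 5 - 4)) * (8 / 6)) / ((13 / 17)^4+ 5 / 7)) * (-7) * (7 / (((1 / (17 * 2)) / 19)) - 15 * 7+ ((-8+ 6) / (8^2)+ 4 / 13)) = -54906280417005423 / 1608928165000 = -34126.00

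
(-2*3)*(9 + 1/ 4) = -111/ 2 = -55.50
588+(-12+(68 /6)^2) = 6340 /9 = 704.44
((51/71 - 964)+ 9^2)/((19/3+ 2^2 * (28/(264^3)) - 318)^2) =-82841739790436352/9120583841328783959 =-0.01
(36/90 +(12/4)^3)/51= 137/255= 0.54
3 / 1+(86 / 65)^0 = 4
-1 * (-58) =58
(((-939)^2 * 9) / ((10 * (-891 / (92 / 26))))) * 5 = -2253287 / 143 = -15757.25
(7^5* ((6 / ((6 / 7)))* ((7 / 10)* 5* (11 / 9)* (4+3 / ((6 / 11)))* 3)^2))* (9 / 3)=251812272481 / 48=5246089010.02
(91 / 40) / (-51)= -0.04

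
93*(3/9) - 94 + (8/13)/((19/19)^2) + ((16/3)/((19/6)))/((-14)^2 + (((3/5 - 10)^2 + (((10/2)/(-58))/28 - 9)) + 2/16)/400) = -24545215919547/393503970301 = -62.38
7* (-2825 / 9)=-19775 / 9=-2197.22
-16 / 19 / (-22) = 8 / 209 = 0.04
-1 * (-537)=537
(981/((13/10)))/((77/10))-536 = -438436/1001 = -438.00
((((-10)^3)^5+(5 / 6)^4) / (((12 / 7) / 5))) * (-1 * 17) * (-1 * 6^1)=-771119999999999628125 / 2592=-297499999999999856.53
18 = 18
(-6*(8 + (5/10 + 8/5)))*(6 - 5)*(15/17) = -909/17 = -53.47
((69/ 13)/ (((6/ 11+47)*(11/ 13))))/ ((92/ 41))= 123/ 2092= 0.06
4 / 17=0.24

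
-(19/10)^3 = -6859/1000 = -6.86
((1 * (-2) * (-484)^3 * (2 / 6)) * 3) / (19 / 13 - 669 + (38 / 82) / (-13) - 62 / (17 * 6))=-3082005930432 / 9081595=-339368.35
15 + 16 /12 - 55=-116 /3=-38.67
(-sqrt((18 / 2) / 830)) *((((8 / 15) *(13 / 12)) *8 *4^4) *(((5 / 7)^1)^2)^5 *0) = 0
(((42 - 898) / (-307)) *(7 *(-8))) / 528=-2996 / 10131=-0.30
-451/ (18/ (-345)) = 51865/ 6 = 8644.17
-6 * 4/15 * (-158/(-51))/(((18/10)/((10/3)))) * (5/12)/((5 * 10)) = -316/4131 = -0.08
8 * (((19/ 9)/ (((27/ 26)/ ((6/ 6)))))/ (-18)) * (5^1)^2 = -49400/ 2187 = -22.59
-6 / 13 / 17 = -6 / 221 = -0.03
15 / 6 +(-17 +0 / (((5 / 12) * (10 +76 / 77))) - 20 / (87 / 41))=-4163 / 174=-23.93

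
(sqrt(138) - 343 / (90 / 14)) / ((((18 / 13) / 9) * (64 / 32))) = -31213 / 180 + 13 * sqrt(138) / 4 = -135.23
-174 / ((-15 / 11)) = 638 / 5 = 127.60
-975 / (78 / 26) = -325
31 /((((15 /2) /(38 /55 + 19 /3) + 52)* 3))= 71858 /369033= 0.19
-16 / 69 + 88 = 6056 / 69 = 87.77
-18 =-18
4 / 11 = 0.36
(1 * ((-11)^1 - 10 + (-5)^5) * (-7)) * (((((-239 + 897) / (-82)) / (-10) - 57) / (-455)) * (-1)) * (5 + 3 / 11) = -14700158 / 1025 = -14341.62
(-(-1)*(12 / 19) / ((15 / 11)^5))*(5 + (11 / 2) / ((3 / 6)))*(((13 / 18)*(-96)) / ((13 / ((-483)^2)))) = -4274793442304 / 1603125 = -2666537.82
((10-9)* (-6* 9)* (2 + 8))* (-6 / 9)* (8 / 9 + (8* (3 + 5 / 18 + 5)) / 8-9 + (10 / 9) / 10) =100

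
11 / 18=0.61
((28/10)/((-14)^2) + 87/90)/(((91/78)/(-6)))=-1236/245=-5.04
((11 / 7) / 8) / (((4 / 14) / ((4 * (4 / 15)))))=11 / 15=0.73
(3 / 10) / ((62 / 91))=273 / 620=0.44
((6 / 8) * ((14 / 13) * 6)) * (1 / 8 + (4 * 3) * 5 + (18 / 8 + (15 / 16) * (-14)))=12411 / 52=238.67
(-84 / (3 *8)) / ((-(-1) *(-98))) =1 / 28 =0.04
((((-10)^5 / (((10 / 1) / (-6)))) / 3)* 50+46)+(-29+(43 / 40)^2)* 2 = 799992249 / 800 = 999990.31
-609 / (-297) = 2.05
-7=-7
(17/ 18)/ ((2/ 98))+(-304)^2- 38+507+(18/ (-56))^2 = 655723825/ 7056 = 92931.38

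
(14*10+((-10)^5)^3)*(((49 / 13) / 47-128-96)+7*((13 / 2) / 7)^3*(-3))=14414645249997981949665 / 59878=240733579110825043.42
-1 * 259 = -259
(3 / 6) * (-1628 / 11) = -74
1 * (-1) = -1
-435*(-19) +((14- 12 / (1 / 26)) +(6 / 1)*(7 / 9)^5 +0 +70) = 158225885 / 19683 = 8038.71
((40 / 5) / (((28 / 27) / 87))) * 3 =2013.43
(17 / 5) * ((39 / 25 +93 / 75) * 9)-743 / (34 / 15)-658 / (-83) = -16521851 / 70550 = -234.19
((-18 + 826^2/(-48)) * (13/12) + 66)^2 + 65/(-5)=4887198641833/20736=235686662.90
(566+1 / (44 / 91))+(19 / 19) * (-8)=24643 / 44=560.07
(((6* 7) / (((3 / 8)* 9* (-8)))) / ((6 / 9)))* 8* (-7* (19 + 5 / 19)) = 47824 / 19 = 2517.05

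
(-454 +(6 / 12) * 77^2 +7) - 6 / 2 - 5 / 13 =65367 / 26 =2514.12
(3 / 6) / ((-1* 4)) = -1 / 8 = -0.12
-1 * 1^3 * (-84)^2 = -7056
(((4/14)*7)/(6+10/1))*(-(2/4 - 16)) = 31/16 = 1.94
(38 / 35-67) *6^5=-17939232 / 35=-512549.49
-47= -47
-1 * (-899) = 899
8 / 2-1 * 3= 1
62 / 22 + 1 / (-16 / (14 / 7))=2.69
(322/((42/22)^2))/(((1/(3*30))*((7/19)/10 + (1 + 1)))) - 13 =10540183/2709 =3890.80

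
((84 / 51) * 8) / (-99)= -224 / 1683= -0.13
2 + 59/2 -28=7/2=3.50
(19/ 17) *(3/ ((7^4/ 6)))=342/ 40817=0.01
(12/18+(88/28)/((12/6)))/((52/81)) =1269/364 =3.49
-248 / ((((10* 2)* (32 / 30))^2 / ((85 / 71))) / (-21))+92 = 3842399 / 36352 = 105.70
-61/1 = -61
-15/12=-5/4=-1.25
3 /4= 0.75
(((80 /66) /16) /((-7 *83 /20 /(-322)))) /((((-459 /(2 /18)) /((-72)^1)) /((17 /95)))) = 3680 /1405107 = 0.00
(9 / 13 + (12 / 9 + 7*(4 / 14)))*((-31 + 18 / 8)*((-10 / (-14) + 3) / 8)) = -18055 / 336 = -53.74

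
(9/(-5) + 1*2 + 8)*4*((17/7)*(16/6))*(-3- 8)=-245344/105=-2336.61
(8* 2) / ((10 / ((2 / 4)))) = 4 / 5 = 0.80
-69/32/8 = -69/256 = -0.27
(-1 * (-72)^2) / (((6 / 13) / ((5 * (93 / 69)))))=-1740960 / 23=-75693.91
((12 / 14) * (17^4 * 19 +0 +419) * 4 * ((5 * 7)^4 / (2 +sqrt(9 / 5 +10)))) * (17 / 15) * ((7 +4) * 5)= -1696869397300000 / 13 +169686939730000 * sqrt(295) / 13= 93661500179159.90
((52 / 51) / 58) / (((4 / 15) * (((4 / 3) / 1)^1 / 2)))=195 / 1972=0.10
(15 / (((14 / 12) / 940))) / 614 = 42300 / 2149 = 19.68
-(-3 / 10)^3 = 27 / 1000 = 0.03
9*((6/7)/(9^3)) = 2/189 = 0.01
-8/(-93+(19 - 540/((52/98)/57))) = 13/94384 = 0.00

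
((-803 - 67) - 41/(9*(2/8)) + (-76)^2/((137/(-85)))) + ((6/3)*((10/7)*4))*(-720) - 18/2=-109695205/8631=-12709.44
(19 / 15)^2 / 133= 19 / 1575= 0.01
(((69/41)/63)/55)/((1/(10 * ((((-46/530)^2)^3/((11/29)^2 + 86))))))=5726916401854/237624647954994238640625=0.00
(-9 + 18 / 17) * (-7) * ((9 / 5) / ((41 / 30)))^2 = 2755620 / 28577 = 96.43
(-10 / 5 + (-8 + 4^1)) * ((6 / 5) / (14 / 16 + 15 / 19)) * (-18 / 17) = 98496 / 21505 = 4.58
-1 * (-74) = 74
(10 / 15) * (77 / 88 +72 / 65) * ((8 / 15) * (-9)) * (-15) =6186 / 65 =95.17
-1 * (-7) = 7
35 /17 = 2.06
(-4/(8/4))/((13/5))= -10/13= -0.77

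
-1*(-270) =270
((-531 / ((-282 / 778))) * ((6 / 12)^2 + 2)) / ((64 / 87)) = 53911899 / 12032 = 4480.71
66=66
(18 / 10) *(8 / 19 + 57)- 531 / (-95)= 2070 / 19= 108.95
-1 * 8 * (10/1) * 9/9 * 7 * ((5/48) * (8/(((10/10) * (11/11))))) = -1400/3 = -466.67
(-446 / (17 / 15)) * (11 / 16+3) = -1451.14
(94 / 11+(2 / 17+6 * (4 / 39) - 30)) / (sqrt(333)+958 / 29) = -1399490468 / 1550275441+127093602 * sqrt(37) / 1550275441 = -0.40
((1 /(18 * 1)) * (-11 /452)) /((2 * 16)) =-11 /260352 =-0.00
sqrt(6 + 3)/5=3/5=0.60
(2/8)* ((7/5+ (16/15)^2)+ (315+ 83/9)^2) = 212873239/8100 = 26280.65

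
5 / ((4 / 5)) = 25 / 4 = 6.25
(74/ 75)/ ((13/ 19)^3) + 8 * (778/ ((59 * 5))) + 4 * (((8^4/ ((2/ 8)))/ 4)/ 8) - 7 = 20077099039/ 9721725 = 2065.18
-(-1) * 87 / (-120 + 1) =-87 / 119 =-0.73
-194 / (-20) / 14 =97 / 140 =0.69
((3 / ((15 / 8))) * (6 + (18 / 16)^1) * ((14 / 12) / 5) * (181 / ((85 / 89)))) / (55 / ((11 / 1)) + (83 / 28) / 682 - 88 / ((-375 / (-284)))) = -61369684068 / 7503988819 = -8.18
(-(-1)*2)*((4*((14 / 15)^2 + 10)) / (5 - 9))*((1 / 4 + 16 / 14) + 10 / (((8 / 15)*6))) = -309419 / 3150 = -98.23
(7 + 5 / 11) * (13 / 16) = 533 / 88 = 6.06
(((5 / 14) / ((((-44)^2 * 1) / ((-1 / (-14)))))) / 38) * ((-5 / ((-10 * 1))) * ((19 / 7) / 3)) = 5 / 31874304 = 0.00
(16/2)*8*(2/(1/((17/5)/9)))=2176/45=48.36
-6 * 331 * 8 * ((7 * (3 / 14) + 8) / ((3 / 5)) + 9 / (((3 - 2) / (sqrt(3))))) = -251560 - 142992 * sqrt(3) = -499229.41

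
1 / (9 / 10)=10 / 9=1.11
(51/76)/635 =51/48260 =0.00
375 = 375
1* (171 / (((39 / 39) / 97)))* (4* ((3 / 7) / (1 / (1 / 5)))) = 199044 / 35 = 5686.97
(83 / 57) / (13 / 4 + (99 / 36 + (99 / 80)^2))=0.19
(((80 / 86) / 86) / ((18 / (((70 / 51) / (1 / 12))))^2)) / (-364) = -14000 / 562682133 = -0.00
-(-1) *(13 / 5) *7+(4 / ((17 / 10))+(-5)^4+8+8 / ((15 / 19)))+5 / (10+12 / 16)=1456484 / 2193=664.15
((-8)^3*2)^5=-1125899906842624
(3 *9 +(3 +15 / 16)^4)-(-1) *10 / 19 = 333581587 / 1245184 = 267.90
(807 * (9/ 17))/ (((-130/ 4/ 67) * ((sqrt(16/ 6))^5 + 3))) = 709493418/ 33792005- 1121174784 * sqrt(6)/ 33792005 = -60.27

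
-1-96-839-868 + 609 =-1195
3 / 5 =0.60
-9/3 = -3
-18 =-18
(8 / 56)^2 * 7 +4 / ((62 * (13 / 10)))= 543 / 2821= 0.19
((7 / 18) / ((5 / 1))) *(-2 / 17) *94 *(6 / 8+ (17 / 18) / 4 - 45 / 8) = 54943 / 13770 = 3.99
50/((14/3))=75/7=10.71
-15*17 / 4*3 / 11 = -765 / 44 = -17.39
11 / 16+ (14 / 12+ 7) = 425 / 48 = 8.85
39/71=0.55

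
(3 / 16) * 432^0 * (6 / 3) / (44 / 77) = 21 / 32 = 0.66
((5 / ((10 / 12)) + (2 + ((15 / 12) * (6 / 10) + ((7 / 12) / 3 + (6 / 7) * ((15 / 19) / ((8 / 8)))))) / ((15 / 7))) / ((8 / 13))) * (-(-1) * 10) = 512837 / 4104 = 124.96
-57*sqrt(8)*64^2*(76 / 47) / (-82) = 17743872*sqrt(2) / 1927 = 13022.12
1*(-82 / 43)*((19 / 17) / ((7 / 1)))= -1558 / 5117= -0.30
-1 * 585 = -585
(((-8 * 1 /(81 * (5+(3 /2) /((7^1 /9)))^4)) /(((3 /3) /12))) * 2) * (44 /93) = -108179456 /222297024591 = -0.00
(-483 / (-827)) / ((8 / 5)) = 2415 / 6616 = 0.37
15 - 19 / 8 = 101 / 8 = 12.62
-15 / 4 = -3.75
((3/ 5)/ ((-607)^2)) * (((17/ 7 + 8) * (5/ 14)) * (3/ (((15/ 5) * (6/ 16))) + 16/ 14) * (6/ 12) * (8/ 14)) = 0.00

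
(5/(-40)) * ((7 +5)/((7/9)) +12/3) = -17/7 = -2.43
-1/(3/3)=-1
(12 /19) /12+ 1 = 20 /19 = 1.05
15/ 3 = 5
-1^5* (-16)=16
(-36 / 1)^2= 1296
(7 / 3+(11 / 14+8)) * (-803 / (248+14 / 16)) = -35.88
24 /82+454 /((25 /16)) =298124 /1025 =290.85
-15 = -15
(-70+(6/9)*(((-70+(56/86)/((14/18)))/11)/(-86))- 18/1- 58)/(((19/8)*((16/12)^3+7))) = -27878112/4250851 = -6.56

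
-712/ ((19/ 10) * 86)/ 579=-0.01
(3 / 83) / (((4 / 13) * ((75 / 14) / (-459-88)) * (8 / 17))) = -846209 / 33200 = -25.49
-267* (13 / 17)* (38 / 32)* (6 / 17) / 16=-197847 / 36992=-5.35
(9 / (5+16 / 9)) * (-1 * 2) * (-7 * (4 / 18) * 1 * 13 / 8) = 819 / 122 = 6.71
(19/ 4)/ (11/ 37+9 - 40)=-703/ 4544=-0.15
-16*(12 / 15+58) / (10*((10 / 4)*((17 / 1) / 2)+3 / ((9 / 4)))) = -28224 / 6775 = -4.17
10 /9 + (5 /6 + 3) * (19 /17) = 1651 /306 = 5.40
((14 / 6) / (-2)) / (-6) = 7 / 36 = 0.19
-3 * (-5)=15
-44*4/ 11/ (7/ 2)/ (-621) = 32/ 4347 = 0.01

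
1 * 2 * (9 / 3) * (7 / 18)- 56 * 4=-665 / 3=-221.67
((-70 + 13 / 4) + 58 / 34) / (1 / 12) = -13269 / 17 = -780.53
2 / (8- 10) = -1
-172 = -172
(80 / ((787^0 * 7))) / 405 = 16 / 567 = 0.03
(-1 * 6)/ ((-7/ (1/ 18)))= 1/ 21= 0.05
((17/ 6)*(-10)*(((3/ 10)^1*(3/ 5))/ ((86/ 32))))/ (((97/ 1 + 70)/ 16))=-6528/ 35905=-0.18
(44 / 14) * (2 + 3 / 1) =15.71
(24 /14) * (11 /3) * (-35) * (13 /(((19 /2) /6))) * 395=-13556400 /19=-713494.74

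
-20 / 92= -5 / 23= -0.22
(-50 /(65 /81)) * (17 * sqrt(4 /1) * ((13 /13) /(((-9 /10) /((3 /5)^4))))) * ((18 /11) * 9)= 16061328 /3575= 4492.68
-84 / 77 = -12 / 11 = -1.09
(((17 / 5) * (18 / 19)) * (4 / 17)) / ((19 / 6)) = 432 / 1805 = 0.24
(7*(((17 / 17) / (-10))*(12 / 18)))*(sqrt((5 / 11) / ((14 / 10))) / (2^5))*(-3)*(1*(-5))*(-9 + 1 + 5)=15*sqrt(77) / 352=0.37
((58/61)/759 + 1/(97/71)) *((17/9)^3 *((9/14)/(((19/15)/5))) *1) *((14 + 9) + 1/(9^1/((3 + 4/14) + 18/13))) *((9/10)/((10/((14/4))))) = 155808359199065/1677227944392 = 92.90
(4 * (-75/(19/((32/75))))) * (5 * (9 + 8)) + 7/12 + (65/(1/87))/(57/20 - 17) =-62697641/64524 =-971.69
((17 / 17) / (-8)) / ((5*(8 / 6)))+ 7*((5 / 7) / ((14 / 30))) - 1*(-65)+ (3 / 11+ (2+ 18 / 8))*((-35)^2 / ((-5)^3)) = 386513 / 12320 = 31.37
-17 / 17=-1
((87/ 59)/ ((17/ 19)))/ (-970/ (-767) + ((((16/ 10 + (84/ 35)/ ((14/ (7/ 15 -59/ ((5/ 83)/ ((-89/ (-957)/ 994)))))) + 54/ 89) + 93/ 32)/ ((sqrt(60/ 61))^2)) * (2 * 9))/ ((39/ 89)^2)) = 7440736270968000/ 2233364067012663059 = 0.00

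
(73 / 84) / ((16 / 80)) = 365 / 84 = 4.35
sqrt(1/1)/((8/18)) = 9/4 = 2.25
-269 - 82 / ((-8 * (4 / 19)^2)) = -2415 / 64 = -37.73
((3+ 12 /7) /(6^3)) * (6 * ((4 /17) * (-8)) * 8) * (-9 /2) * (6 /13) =6336 /1547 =4.10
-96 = -96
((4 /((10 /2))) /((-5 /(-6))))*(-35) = -168 /5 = -33.60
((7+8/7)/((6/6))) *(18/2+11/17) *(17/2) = 4674/7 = 667.71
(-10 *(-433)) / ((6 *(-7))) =-2165 / 21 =-103.10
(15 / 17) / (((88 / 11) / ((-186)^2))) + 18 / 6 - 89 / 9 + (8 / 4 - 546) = 999043 / 306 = 3264.85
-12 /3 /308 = -1 /77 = -0.01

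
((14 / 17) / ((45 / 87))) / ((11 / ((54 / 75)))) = 2436 / 23375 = 0.10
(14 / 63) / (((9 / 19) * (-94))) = -19 / 3807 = -0.00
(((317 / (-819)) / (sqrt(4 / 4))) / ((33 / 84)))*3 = -1268 / 429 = -2.96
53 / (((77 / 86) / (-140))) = -91160 / 11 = -8287.27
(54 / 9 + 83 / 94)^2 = 418609 / 8836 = 47.38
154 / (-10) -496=-2557 / 5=-511.40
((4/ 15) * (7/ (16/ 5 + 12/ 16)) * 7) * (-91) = -301.03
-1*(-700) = 700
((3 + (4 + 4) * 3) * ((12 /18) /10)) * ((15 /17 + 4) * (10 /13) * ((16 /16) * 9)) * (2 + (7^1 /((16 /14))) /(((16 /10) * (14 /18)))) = 2978289 /7072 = 421.14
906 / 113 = 8.02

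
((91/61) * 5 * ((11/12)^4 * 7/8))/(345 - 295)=9326317/101191680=0.09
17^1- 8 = 9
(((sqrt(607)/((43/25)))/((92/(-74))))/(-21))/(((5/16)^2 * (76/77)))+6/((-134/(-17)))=51/67+13024 * sqrt(607)/56373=6.45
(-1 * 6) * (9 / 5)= -54 / 5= -10.80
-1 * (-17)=17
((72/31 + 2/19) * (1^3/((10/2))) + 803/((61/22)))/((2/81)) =422120160/35929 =11748.73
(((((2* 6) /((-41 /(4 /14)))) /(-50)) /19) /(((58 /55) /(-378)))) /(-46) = 1782 /2597965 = 0.00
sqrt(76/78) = sqrt(1482)/39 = 0.99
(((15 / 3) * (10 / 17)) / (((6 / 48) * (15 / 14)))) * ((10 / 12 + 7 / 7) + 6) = 26320 / 153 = 172.03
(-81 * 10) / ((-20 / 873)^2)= -61732449 / 40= -1543311.22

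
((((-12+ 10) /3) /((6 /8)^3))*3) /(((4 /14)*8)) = -56 /27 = -2.07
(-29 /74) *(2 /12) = -29 /444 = -0.07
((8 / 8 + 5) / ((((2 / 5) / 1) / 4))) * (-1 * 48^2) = -138240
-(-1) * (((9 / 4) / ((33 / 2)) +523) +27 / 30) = 28822 / 55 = 524.04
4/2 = 2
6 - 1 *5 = 1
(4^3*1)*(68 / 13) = 4352 / 13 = 334.77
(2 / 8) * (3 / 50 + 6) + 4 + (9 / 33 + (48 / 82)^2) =22671373 / 3698200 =6.13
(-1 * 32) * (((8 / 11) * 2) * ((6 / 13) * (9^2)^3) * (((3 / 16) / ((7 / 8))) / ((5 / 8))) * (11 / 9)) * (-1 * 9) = 19591041024 / 455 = 43057233.02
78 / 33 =26 / 11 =2.36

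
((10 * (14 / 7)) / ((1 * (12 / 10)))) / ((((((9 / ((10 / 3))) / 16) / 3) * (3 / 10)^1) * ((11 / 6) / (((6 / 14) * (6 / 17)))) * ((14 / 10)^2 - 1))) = 1000000 / 11781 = 84.88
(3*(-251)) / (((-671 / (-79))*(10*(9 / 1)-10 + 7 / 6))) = -356922 / 326777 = -1.09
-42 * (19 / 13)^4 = -5473482 / 28561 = -191.64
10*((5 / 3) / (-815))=-10 / 489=-0.02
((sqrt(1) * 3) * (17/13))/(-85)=-3/65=-0.05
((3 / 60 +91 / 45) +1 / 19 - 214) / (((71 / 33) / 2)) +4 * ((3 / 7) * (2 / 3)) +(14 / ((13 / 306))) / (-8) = -436415264 / 1841385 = -237.00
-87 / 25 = -3.48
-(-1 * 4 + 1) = 3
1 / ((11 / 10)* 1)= 10 / 11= 0.91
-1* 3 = -3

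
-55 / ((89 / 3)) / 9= -55 / 267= -0.21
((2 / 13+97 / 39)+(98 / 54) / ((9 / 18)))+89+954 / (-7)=-100774 / 2457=-41.02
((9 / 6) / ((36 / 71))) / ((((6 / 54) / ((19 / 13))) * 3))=1349 / 104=12.97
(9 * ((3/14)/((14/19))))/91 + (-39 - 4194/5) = -877.77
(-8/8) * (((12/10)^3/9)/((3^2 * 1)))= -8/375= -0.02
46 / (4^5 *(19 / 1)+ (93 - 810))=46 / 18739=0.00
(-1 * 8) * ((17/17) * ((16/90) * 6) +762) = -91568/15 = -6104.53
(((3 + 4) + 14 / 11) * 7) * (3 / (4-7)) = -637 / 11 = -57.91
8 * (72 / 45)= 64 / 5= 12.80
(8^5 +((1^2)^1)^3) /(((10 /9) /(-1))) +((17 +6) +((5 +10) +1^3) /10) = -58935 /2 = -29467.50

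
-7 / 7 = -1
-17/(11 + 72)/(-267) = 17/22161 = 0.00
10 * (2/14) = 10/7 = 1.43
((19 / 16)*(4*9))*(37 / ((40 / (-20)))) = -6327 / 8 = -790.88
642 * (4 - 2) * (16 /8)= 2568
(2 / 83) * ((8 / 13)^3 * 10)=10240 / 182351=0.06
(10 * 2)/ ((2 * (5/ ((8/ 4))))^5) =4/ 625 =0.01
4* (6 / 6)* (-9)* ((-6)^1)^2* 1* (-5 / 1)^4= -810000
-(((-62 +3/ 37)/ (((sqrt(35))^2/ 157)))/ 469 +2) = -855023/ 607355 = -1.41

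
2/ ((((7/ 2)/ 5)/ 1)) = 20/ 7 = 2.86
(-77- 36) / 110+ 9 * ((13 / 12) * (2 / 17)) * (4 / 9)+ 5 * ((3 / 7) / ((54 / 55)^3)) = 600035017 / 343533960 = 1.75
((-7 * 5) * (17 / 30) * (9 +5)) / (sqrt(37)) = -833 * sqrt(37) / 111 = -45.65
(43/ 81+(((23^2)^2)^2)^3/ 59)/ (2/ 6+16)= 5557187411959522874286203758912694/ 11151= 498357762708234496842095200000.00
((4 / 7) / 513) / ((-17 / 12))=-16 / 20349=-0.00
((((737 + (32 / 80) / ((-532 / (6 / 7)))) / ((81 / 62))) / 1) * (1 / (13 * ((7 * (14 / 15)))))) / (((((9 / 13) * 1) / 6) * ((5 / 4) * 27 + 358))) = 850821536 / 5790282813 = 0.15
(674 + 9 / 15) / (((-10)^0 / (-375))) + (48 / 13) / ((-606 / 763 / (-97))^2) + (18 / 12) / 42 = -197901.15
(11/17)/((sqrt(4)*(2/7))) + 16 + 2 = 1301/68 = 19.13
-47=-47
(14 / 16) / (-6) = -7 / 48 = -0.15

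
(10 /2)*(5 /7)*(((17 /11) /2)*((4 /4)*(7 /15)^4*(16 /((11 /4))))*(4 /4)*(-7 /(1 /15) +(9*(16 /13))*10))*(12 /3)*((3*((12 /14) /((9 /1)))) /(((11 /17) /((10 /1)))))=36252160 /467181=77.60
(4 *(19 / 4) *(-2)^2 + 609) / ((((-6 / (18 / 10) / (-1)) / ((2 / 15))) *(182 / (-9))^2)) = 11097 / 165620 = 0.07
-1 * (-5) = 5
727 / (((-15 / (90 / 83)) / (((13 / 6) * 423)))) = -3997773 / 83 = -48165.94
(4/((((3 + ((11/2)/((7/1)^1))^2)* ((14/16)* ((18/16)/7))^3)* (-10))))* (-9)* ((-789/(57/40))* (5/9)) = -1081039912960/9820359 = -110081.51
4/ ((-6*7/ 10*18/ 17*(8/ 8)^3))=-170/ 189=-0.90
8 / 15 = 0.53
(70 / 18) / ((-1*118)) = -35 / 1062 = -0.03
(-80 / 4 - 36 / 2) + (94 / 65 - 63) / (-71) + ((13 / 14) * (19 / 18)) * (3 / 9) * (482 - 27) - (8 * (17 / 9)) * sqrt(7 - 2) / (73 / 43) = 55585973 / 498420 - 5848 * sqrt(5) / 657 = 91.62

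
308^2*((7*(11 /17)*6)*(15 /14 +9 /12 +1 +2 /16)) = 129133620 /17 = 7596095.29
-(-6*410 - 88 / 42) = 2462.10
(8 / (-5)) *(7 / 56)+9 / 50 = -1 / 50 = -0.02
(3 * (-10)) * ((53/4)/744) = -265/496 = -0.53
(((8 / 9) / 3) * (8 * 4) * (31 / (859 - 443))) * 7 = 1736 / 351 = 4.95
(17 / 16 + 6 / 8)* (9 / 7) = 261 / 112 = 2.33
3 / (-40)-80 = -3203 / 40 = -80.08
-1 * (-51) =51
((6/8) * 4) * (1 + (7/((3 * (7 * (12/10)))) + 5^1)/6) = 203/36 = 5.64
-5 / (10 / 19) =-19 / 2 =-9.50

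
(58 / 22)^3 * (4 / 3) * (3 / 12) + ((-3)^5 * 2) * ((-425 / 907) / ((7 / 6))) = 5103370661 / 25351557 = 201.30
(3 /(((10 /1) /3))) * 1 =0.90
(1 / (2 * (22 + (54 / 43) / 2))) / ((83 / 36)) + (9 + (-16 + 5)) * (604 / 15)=-97545262 / 1211385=-80.52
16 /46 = 8 /23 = 0.35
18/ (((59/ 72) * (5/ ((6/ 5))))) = 7776/ 1475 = 5.27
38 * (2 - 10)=-304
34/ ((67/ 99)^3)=32990166/ 300763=109.69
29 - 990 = -961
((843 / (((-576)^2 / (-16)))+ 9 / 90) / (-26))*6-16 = -2398211 / 149760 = -16.01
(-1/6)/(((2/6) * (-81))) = 1/162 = 0.01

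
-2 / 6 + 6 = 17 / 3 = 5.67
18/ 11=1.64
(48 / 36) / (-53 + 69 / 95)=-190 / 7449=-0.03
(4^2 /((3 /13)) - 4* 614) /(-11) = 7160 /33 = 216.97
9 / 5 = 1.80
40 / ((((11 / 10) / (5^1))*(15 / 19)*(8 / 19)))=18050 / 33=546.97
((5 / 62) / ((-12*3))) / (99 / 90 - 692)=25 / 7710444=0.00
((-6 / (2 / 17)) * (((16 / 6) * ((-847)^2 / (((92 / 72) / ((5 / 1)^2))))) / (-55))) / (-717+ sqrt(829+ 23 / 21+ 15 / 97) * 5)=-582955954008120 / 11556566407-1995701400 * sqrt(3445013103) / 11556566407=-60579.60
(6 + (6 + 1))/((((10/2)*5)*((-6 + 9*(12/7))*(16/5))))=0.02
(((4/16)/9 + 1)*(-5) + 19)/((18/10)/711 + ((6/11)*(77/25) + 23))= 985525/1754928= 0.56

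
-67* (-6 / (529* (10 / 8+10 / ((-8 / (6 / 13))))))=20904 / 18515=1.13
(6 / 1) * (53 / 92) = 159 / 46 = 3.46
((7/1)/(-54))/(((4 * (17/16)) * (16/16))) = -14/459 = -0.03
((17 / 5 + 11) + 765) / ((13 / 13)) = 779.40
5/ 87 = 0.06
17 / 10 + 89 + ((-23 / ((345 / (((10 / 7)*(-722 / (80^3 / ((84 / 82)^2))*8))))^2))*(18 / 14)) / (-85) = 8016955230129892007 / 88389804080000000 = 90.70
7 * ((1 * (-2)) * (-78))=1092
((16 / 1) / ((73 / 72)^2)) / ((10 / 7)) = 290304 / 26645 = 10.90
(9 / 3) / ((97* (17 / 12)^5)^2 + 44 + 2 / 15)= 928760463360 / 94856096144995301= 0.00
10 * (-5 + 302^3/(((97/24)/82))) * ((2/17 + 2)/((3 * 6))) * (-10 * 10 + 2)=-106243407315640/1649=-64428991701.42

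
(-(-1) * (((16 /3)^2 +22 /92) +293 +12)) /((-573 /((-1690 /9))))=116732525 /1067499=109.35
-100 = -100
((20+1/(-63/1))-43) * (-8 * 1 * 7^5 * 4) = 12378488.89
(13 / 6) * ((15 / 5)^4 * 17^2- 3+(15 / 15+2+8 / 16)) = 608647 / 12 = 50720.58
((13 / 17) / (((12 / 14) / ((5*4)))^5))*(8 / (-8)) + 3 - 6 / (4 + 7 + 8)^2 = -7887520650913 / 1491291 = -5289055.36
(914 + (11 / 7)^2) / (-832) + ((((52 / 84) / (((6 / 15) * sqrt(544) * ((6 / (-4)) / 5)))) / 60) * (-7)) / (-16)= -44907 / 40768 - 65 * sqrt(34) / 235008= -1.10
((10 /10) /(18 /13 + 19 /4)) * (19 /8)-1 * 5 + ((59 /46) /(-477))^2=-708454571687 /153582985116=-4.61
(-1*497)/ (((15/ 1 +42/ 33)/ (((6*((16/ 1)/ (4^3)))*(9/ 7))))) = -21087/ 358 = -58.90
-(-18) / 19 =18 / 19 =0.95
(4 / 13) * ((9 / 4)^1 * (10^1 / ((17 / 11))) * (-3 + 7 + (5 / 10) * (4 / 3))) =4620 / 221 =20.90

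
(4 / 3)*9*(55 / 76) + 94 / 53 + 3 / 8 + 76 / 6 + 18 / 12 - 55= -725053 / 24168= -30.00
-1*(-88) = 88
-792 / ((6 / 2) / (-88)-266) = 2.98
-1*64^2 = -4096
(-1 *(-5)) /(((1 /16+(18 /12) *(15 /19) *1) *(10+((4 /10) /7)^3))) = 32585000 /81249641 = 0.40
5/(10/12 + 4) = 1.03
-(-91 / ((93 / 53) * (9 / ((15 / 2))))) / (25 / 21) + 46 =76541 / 930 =82.30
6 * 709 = 4254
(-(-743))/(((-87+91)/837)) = 621891/4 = 155472.75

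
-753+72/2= -717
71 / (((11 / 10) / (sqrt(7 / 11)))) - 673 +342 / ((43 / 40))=-15259 / 43 +710 *sqrt(77) / 121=-303.37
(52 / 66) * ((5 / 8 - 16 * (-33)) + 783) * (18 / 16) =409227 / 352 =1162.58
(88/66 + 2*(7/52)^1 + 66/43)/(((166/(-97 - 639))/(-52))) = 7744928/10707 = 723.35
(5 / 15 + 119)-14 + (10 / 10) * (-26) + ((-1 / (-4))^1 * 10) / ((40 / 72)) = 503 / 6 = 83.83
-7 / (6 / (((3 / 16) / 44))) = -7 / 1408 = -0.00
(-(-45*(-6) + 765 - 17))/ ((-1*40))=509/ 20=25.45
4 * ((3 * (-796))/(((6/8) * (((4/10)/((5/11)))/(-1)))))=159200/11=14472.73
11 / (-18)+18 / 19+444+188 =216259 / 342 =632.34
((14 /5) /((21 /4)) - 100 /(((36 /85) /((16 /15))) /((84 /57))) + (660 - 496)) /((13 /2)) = -1059944 /33345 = -31.79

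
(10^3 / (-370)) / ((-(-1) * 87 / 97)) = -3.01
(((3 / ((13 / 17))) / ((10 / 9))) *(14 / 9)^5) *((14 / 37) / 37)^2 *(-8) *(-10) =14336236544 / 53284271391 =0.27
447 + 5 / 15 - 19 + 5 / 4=5155 / 12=429.58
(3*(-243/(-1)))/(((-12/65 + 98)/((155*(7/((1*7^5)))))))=7344675/15265558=0.48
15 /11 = 1.36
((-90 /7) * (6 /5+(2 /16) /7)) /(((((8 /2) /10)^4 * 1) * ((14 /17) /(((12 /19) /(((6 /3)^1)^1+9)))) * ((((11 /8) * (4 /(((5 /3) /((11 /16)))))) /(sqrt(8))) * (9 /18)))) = -59287500 * sqrt(2) /788557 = -106.33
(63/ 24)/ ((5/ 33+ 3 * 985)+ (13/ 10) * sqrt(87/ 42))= 11826738000/ 13314205222811- 1486485 * sqrt(406)/ 53256820891244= 0.00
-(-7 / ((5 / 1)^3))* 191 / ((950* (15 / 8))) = 5348 / 890625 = 0.01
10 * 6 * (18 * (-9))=-9720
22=22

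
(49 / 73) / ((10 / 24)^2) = 7056 / 1825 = 3.87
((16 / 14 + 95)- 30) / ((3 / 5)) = 110.24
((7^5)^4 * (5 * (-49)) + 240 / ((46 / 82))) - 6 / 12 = -899258841174087231613 / 46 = -19549105242914939817.67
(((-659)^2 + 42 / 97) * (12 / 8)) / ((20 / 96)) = 1516510764 / 485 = 3126826.32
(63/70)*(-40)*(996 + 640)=-58896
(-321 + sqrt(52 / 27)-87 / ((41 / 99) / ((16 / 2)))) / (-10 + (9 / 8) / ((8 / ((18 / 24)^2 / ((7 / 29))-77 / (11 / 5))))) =588241920 / 4289051-14336 * sqrt(39) / 941499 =137.05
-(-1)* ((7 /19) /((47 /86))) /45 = 602 /40185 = 0.01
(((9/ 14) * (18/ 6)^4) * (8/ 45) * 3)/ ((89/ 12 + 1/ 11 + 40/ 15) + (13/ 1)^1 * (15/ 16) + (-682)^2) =513216/ 8595904765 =0.00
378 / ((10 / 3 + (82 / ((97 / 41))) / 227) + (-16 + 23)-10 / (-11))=274665006 / 8279995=33.17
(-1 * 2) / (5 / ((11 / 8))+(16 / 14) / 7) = -539 / 1024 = -0.53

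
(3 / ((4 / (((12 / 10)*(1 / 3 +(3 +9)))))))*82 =4551 / 5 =910.20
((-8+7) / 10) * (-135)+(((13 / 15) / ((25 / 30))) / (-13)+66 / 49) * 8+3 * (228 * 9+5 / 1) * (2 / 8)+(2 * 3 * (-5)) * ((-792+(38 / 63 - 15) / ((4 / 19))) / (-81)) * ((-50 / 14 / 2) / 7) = 6866609857 / 4167450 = 1647.68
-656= -656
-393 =-393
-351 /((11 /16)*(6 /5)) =-4680 /11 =-425.45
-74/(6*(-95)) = 37/285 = 0.13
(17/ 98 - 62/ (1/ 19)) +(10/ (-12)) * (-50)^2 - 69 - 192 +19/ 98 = -517729/ 147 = -3521.97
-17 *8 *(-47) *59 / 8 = 47141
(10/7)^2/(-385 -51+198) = -50/5831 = -0.01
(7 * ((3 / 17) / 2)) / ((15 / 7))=49 / 170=0.29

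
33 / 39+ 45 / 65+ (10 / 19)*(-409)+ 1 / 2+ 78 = -66801 / 494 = -135.22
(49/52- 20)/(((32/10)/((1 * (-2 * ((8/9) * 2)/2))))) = 4955/468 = 10.59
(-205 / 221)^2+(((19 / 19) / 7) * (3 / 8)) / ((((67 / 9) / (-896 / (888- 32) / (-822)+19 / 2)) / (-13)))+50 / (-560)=-632274319305 / 5372565483376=-0.12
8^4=4096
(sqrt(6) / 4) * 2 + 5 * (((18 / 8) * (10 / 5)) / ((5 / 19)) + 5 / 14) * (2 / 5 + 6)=sqrt(6) / 2 + 19552 / 35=559.85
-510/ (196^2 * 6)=-85/ 38416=-0.00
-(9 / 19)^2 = -81 / 361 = -0.22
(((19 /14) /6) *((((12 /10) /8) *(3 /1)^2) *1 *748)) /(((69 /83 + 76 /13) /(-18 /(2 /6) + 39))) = -9409959 /18340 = -513.08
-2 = -2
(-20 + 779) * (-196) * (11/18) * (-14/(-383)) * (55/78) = -105002590/44811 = -2343.23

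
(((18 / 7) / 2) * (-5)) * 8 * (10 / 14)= -1800 / 49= -36.73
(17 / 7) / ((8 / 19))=323 / 56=5.77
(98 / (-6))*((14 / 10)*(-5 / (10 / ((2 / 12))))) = 343 / 180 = 1.91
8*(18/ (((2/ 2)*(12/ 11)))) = 132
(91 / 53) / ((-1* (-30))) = 91 / 1590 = 0.06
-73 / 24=-3.04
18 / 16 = 9 / 8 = 1.12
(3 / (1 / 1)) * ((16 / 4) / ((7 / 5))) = 8.57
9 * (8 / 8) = 9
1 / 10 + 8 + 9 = 171 / 10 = 17.10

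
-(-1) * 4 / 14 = 2 / 7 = 0.29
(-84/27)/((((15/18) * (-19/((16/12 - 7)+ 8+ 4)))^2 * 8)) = -14/225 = -0.06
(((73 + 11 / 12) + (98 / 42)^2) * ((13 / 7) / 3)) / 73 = 37141 / 55188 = 0.67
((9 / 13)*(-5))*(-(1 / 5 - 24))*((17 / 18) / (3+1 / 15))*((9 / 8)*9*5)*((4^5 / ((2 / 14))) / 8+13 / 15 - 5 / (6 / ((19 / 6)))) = -43959253905 / 38272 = -1148600.91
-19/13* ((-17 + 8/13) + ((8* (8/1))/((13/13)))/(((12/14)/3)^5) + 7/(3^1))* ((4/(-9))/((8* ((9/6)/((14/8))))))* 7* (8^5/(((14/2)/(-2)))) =-2855451590656/13689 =-208594608.13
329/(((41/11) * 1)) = 3619/41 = 88.27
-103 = -103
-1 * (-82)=82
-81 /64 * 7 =-567 /64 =-8.86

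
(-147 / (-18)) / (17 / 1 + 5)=49 / 132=0.37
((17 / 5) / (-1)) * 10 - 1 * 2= -36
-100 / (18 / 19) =-950 / 9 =-105.56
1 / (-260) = -0.00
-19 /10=-1.90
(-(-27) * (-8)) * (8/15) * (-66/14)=19008/35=543.09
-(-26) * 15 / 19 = 390 / 19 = 20.53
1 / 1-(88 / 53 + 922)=-48901 / 53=-922.66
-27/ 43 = -0.63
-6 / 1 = -6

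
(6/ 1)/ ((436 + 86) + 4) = 3/ 263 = 0.01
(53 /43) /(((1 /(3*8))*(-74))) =-0.40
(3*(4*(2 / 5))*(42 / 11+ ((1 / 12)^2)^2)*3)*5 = 870923 / 3168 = 274.91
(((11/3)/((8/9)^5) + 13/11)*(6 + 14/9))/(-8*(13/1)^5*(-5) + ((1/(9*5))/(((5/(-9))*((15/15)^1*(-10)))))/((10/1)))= 29831036875/7528039833802752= 0.00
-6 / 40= -3 / 20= -0.15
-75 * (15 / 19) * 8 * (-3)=27000 / 19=1421.05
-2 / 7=-0.29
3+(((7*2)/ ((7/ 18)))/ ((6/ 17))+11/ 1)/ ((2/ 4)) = 229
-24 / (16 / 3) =-9 / 2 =-4.50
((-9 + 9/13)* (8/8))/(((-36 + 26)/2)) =108/65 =1.66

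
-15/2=-7.50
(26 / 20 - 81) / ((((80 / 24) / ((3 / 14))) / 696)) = -624051 / 175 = -3566.01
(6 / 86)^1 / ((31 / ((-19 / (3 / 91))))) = -1729 / 1333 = -1.30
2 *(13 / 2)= 13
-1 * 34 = -34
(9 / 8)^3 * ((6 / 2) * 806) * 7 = 6169527 / 256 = 24099.71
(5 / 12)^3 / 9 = 125 / 15552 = 0.01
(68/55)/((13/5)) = 68/143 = 0.48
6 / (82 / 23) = 69 / 41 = 1.68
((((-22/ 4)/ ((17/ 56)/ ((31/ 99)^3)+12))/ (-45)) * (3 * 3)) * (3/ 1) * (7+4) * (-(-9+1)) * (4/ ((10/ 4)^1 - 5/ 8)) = 28.30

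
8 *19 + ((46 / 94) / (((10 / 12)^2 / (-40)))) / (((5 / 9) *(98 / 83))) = 6277336 / 57575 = 109.03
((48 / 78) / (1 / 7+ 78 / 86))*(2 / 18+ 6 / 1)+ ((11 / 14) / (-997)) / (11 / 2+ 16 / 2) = 693212773 / 193520691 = 3.58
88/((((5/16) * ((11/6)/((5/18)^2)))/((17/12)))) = 16.79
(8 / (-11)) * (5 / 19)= -40 / 209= -0.19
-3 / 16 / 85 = -3 / 1360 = -0.00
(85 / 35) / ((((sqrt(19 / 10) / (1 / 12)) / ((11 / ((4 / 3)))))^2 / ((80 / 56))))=51425 / 59584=0.86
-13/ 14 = -0.93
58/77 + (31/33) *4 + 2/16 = 4.64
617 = 617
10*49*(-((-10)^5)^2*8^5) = -160563200000000000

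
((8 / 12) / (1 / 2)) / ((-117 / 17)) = -68 / 351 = -0.19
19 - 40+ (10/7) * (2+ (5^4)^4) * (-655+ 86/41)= -40846252441947657/287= -142321437079956.99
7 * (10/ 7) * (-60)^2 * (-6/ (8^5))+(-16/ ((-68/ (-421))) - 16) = -121.65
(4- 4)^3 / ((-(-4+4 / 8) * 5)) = 0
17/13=1.31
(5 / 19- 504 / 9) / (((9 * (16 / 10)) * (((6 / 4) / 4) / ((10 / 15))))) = -3530 / 513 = -6.88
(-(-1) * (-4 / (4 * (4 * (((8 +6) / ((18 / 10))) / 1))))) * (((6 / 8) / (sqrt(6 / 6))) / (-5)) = 27 / 5600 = 0.00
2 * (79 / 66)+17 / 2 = 719 / 66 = 10.89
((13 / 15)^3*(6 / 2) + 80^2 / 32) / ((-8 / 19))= -4316743 / 9000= -479.64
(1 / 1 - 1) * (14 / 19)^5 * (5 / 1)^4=0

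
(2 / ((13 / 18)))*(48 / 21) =576 / 91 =6.33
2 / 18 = 1 / 9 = 0.11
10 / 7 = 1.43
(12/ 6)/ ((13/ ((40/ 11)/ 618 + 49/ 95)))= 336902/ 4197765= 0.08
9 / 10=0.90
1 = 1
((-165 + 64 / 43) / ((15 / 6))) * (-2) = 28124 / 215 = 130.81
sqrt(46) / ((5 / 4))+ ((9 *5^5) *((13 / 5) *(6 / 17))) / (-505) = -87750 / 1717+ 4 *sqrt(46) / 5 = -45.68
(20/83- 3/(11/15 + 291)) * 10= 418925/181604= 2.31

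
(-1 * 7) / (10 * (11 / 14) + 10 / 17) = -833 / 1005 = -0.83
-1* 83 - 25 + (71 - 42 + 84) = 5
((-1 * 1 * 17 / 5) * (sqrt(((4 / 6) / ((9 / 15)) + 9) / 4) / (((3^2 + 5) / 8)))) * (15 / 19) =-2.44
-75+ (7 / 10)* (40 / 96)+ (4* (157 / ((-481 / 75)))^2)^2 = 5746159.73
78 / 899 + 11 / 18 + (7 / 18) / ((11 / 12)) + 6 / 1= 1267751 / 178002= 7.12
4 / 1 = 4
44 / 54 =22 / 27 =0.81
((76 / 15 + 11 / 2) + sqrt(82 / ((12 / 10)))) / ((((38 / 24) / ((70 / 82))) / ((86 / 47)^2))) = 1035440* sqrt(615) / 1720811 + 32823448 / 1720811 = 34.00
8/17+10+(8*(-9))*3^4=-98966/17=-5821.53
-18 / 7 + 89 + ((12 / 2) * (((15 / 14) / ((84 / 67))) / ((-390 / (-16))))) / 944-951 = -259945437 / 300664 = -864.57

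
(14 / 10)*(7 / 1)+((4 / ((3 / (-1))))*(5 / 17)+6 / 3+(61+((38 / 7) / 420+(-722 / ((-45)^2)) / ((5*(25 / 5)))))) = 72.41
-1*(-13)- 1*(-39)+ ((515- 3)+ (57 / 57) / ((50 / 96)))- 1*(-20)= 14648 / 25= 585.92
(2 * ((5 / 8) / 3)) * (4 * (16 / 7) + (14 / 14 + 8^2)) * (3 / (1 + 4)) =519 / 28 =18.54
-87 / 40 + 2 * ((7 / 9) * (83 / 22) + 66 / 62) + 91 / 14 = 1512737 / 122760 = 12.32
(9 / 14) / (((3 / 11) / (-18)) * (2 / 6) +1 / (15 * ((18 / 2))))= 13365 / 49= 272.76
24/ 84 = 2/ 7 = 0.29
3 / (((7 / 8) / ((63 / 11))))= 216 / 11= 19.64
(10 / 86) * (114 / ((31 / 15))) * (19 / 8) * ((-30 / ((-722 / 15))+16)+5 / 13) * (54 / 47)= 242447175 / 814463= 297.68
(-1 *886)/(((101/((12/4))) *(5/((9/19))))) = -23922/9595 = -2.49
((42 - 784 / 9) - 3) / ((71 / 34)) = -14722 / 639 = -23.04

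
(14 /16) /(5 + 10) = 7 /120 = 0.06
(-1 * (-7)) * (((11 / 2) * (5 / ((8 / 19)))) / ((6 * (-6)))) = -7315 / 576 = -12.70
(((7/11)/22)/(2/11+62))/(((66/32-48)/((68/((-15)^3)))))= 136/666579375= 0.00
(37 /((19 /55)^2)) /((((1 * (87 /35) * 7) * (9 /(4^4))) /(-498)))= -23781824000 /94221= -252404.71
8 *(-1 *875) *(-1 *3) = 21000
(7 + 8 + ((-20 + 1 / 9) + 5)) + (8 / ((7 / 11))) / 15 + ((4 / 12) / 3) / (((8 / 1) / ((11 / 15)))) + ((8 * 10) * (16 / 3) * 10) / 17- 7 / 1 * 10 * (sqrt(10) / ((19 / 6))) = 32379301 / 128520- 420 * sqrt(10) / 19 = 182.04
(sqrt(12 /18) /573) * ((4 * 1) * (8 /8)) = 4 * sqrt(6) /1719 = 0.01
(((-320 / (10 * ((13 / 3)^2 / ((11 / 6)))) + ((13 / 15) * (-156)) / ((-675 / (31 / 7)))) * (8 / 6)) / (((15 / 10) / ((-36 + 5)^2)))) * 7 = -68672567968 / 5133375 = -13377.66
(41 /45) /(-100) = -41 /4500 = -0.01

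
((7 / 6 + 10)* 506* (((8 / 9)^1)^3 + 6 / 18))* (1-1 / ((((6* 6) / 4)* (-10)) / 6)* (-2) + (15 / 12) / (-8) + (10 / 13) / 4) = 5282.61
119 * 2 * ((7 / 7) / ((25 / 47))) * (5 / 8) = 5593 / 20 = 279.65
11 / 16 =0.69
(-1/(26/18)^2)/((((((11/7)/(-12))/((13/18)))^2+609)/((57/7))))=-43092/6724535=-0.01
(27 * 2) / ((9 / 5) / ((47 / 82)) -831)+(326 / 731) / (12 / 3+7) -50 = -26085413106 / 521450809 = -50.02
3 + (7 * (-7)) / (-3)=19.33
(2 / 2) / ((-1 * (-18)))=1 / 18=0.06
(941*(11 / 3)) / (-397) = -10351 / 1191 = -8.69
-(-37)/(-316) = -37/316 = -0.12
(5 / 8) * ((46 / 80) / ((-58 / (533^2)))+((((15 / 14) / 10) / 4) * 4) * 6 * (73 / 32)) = -182858051 / 103936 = -1759.33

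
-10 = -10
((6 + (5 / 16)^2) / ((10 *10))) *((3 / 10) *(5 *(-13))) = -60879 / 51200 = -1.19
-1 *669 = -669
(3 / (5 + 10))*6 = 6 / 5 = 1.20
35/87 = 0.40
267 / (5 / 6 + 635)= 1602 / 3815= 0.42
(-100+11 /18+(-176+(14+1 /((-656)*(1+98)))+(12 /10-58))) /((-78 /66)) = 34440767 /127920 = 269.24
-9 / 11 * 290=-2610 / 11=-237.27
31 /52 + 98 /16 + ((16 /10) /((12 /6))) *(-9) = -249 /520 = -0.48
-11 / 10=-1.10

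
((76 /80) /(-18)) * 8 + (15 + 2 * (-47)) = -3574 /45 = -79.42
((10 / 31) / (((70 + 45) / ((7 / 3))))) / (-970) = -7 / 1037415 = -0.00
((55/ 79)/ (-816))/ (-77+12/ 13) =715/ 63754896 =0.00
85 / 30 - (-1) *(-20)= -17.17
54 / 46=27 / 23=1.17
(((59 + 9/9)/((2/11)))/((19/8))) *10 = 26400/19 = 1389.47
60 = 60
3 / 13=0.23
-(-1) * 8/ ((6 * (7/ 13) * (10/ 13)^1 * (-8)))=-169/ 420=-0.40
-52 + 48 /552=-1194 /23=-51.91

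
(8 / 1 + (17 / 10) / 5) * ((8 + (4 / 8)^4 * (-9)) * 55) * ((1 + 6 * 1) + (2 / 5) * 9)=28930209 / 800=36162.76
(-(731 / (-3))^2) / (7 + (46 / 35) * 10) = -3740527 / 1269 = -2947.62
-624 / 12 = -52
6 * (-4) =-24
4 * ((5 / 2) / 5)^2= 1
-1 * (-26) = 26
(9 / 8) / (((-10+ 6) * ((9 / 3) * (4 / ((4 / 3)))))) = -1 / 32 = -0.03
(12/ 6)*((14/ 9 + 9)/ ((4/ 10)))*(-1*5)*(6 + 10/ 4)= -40375/ 18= -2243.06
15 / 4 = 3.75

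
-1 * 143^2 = -20449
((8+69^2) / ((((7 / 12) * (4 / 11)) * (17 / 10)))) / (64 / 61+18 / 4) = 2383.23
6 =6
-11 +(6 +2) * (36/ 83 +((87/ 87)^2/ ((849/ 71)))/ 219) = -7.53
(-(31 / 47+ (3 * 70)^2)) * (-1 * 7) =14509117 / 47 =308704.62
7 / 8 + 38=311 / 8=38.88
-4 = -4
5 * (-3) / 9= -5 / 3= -1.67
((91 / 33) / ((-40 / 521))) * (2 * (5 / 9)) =-47411 / 1188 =-39.91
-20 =-20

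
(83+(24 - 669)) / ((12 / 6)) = -281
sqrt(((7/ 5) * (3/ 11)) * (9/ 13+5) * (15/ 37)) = 3 * sqrt(2002)/ 143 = 0.94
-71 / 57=-1.25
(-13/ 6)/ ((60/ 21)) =-91/ 120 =-0.76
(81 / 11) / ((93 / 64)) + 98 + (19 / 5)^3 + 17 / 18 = 121903667 / 767250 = 158.88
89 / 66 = 1.35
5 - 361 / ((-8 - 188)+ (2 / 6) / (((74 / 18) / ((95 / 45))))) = 148756 / 21737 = 6.84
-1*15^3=-3375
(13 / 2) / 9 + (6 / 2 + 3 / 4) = 161 / 36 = 4.47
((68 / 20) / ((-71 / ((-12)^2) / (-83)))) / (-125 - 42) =-203184 / 59285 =-3.43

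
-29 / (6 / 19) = -551 / 6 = -91.83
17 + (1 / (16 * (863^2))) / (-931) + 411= 4748265822271 / 11094079024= 428.00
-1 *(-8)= 8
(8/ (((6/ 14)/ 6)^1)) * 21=2352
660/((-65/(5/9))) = -220/39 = -5.64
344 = 344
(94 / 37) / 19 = 94 / 703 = 0.13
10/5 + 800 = 802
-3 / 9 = -0.33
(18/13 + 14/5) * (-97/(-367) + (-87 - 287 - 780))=-115170512/23855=-4827.94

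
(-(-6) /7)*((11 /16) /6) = 11 /112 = 0.10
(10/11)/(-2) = -5/11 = -0.45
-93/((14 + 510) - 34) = -93/490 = -0.19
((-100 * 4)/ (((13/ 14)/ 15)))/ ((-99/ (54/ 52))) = 126000/ 1859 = 67.78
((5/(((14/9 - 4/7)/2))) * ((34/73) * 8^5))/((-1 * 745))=-70189056/337187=-208.16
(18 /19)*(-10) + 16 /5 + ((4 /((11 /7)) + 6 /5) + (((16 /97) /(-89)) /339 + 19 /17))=-73337627873 /51990818055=-1.41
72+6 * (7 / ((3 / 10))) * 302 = 42352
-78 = -78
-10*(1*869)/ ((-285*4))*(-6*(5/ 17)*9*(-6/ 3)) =78210/ 323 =242.14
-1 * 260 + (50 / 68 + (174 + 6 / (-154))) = -223325 / 2618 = -85.30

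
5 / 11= 0.45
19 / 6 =3.17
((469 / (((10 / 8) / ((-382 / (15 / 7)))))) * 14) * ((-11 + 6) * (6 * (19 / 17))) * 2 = 5337475136 / 85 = 62793825.13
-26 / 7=-3.71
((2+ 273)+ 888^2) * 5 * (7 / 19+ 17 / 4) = 1384377345 / 76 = 18215491.38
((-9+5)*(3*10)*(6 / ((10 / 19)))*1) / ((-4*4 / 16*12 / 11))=1254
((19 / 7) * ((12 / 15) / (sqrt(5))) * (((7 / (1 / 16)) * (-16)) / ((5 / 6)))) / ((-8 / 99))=1444608 * sqrt(5) / 125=25841.93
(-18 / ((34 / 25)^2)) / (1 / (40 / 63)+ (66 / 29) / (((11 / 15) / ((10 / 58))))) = -10512500 / 2279343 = -4.61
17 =17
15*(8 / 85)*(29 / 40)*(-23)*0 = 0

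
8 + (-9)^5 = -59041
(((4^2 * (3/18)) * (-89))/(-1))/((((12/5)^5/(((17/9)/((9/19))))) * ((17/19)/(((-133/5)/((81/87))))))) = -77450970625/204073344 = -379.53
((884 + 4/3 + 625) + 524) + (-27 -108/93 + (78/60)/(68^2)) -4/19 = 163899275131/81706080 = 2005.96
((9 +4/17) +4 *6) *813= 459345/17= 27020.29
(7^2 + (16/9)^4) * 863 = 334002575/6561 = 50907.27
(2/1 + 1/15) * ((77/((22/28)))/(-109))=-3038/1635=-1.86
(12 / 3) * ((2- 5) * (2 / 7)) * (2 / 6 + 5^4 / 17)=-15136 / 119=-127.19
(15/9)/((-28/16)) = -20/21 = -0.95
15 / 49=0.31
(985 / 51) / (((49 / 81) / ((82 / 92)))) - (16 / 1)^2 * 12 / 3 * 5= -195097765 / 38318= -5091.54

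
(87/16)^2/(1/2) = 7569/128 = 59.13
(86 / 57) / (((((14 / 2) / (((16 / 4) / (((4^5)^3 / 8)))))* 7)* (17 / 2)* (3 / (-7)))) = -43 / 170699784192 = -0.00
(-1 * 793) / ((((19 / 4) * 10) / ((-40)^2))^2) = -324812800 / 361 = -899758.45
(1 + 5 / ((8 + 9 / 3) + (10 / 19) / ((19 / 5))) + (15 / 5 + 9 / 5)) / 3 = 41878 / 20105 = 2.08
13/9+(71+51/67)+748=495187/603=821.21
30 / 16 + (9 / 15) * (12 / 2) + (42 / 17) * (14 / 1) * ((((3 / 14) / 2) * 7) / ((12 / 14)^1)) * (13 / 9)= 100349 / 2040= 49.19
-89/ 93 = -0.96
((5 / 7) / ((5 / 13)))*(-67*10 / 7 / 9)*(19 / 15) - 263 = -381047 / 1323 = -288.02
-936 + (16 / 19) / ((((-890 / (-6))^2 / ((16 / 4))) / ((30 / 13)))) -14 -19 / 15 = -5583420527 / 5869461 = -951.27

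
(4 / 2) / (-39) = -2 / 39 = -0.05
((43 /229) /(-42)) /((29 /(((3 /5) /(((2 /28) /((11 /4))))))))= -473 /132820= -0.00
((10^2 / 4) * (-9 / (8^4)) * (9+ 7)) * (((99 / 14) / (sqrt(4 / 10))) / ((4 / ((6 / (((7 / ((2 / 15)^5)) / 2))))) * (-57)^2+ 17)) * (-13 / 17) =289575 * sqrt(10) / 21921979771552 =0.00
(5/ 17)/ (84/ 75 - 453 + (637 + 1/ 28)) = 3500/ 2203353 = 0.00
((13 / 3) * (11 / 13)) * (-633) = -2321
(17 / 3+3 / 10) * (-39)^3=-3539367 / 10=-353936.70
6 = 6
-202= -202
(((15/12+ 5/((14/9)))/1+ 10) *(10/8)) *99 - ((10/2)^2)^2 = 130475/112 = 1164.96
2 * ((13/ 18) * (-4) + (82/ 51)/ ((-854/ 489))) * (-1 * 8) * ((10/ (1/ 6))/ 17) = 79641920/ 370209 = 215.13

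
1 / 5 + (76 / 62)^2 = 8181 / 4805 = 1.70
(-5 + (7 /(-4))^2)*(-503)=15593 /16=974.56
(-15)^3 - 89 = -3464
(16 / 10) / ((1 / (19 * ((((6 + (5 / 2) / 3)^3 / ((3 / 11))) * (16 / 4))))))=57617956 / 405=142266.56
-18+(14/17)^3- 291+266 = -208515/4913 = -42.44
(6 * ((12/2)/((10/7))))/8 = 63/20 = 3.15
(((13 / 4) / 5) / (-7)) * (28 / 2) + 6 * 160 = 9587 / 10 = 958.70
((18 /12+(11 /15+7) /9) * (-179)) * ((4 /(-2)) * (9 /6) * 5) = 114023 /18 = 6334.61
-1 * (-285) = 285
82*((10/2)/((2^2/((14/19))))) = 1435/19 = 75.53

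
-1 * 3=-3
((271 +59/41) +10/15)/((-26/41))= -1292/3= -430.67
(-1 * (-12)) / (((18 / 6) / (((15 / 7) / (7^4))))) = 60 / 16807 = 0.00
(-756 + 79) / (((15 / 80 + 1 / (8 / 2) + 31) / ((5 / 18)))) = -27080 / 4527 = -5.98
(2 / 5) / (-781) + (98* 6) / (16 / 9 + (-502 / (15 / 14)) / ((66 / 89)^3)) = -2477964923186 / 4829367752165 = -0.51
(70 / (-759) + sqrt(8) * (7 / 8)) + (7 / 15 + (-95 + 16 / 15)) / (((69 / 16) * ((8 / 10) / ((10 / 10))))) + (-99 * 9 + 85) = -1897160 / 2277 + 7 * sqrt(2) / 4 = -830.71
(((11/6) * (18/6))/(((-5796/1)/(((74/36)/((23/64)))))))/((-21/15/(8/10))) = 6512/2099601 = 0.00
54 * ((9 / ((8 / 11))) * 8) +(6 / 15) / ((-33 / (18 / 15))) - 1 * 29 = 1462171 / 275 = 5316.99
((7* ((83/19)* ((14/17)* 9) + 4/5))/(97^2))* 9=3375666/15195535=0.22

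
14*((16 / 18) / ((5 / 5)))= 112 / 9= 12.44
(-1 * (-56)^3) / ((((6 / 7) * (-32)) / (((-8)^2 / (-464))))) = 76832 / 87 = 883.13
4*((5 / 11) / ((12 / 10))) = 50 / 33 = 1.52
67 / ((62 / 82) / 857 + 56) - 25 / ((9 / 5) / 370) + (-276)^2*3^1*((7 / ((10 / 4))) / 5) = 18128150741903 / 147577725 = 122837.99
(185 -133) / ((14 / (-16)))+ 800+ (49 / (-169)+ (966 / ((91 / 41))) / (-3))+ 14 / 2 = 712408 / 1183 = 602.20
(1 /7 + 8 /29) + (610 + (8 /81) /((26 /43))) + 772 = 295539359 /213759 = 1382.58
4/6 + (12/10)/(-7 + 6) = -8/15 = -0.53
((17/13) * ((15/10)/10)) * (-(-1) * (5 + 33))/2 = 969/260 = 3.73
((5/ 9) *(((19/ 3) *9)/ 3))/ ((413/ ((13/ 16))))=1235/ 59472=0.02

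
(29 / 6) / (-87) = -1 / 18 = -0.06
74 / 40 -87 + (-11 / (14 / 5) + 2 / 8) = -88.83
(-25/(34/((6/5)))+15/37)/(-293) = 300/184297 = 0.00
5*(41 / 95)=2.16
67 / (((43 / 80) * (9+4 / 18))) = 48240 / 3569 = 13.52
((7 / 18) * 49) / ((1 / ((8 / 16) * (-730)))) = -125195 / 18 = -6955.28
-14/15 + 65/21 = 227/105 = 2.16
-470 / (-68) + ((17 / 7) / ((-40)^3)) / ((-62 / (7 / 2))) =932480289 / 134912000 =6.91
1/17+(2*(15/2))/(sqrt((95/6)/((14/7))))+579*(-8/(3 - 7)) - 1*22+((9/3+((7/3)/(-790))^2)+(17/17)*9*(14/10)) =6*sqrt(285)/19+109968792413/95487300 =1156.99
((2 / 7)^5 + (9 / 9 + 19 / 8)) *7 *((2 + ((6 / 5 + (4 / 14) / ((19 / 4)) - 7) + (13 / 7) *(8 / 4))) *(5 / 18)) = -7718765 / 45983952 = -0.17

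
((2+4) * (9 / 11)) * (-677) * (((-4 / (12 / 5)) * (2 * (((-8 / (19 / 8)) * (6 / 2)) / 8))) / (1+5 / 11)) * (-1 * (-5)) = -913950 / 19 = -48102.63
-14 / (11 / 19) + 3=-233 / 11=-21.18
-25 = -25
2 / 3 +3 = 11 / 3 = 3.67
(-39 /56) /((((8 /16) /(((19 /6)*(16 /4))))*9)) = -247 /126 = -1.96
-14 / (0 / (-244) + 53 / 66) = -924 / 53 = -17.43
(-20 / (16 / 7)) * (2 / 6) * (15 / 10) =-35 / 8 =-4.38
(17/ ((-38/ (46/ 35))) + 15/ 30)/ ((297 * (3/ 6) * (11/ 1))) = -0.00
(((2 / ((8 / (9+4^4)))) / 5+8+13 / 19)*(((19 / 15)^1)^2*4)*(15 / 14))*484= 7664866 / 105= 72998.72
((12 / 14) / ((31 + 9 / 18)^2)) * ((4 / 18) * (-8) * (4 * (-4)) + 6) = 2480 / 83349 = 0.03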